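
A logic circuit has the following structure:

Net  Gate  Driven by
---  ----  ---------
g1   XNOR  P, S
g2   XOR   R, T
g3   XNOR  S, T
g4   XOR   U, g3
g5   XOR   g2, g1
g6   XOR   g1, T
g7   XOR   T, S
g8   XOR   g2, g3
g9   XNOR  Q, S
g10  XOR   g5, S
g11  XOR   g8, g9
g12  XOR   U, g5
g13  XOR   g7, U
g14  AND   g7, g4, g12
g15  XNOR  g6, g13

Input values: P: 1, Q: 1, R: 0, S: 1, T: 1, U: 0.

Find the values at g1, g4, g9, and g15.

g1 = 1, g4 = 1, g9 = 1, g15 = 1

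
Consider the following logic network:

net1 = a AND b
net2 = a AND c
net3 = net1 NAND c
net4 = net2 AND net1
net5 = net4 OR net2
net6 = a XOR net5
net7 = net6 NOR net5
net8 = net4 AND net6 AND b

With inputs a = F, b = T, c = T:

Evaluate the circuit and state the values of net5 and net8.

net5 = F, net8 = F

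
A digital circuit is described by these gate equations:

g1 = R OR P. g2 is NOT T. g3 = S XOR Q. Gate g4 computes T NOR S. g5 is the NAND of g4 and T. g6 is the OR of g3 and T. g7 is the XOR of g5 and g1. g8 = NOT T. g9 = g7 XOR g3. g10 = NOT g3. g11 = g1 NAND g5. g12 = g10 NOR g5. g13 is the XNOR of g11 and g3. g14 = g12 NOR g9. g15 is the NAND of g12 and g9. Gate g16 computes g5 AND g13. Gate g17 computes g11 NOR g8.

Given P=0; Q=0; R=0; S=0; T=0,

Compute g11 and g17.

g11 = 1, g17 = 0

g1 = R OR P = 0 OR 0 = 0
g4 = T NOR S = 0 NOR 0 = 1
g5 = g4 NAND T = 1 NAND 0 = 1
g8 = NOT T = NOT 0 = 1
g11 = g1 NAND g5 = 0 NAND 1 = 1
g17 = g11 NOR g8 = 1 NOR 1 = 0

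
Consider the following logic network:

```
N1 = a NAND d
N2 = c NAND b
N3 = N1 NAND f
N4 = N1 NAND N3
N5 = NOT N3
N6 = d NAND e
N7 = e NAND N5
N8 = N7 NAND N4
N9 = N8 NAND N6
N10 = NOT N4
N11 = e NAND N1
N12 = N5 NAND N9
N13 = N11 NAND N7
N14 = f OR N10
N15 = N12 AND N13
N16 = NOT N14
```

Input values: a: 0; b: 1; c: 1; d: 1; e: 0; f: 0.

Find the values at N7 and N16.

N7 = 1  N16 = 0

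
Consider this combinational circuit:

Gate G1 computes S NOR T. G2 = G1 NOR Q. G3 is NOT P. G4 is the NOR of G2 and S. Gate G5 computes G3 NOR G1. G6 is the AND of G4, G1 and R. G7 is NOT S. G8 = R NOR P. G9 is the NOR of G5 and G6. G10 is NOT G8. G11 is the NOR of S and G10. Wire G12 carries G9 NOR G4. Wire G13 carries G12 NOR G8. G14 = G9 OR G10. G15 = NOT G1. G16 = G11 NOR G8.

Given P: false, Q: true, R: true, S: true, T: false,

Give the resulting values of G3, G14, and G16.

G3 = true; G14 = true; G16 = true

G1 = S NOR T = true NOR false = false
G2 = G1 NOR Q = false NOR true = false
G3 = NOT P = NOT false = true
G4 = G2 NOR S = false NOR true = false
G5 = G3 NOR G1 = true NOR false = false
G6 = G4 AND G1 AND R = false AND false AND true = false
G8 = R NOR P = true NOR false = false
G9 = G5 NOR G6 = false NOR false = true
G10 = NOT G8 = NOT false = true
G11 = S NOR G10 = true NOR true = false
G14 = G9 OR G10 = true OR true = true
G16 = G11 NOR G8 = false NOR false = true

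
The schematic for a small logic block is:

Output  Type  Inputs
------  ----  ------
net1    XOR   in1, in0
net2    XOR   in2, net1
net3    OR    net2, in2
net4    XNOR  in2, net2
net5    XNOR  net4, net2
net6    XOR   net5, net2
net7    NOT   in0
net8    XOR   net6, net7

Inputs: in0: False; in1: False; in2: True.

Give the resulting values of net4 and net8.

net1 = in1 XOR in0 = False XOR False = False
net2 = in2 XOR net1 = True XOR False = True
net4 = in2 XNOR net2 = True XNOR True = True
net5 = net4 XNOR net2 = True XNOR True = True
net6 = net5 XOR net2 = True XOR True = False
net7 = NOT in0 = NOT False = True
net8 = net6 XOR net7 = False XOR True = True

net4 = True  net8 = True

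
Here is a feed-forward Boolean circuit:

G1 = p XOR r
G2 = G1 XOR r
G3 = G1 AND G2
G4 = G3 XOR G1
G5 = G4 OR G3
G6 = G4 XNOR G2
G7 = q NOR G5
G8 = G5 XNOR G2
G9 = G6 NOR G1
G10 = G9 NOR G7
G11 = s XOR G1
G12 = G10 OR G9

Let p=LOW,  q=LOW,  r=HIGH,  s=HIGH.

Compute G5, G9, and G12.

G5 = HIGH, G9 = LOW, G12 = HIGH

G1 = p XOR r = LOW XOR HIGH = HIGH
G2 = G1 XOR r = HIGH XOR HIGH = LOW
G3 = G1 AND G2 = HIGH AND LOW = LOW
G4 = G3 XOR G1 = LOW XOR HIGH = HIGH
G5 = G4 OR G3 = HIGH OR LOW = HIGH
G6 = G4 XNOR G2 = HIGH XNOR LOW = LOW
G7 = q NOR G5 = LOW NOR HIGH = LOW
G9 = G6 NOR G1 = LOW NOR HIGH = LOW
G10 = G9 NOR G7 = LOW NOR LOW = HIGH
G12 = G10 OR G9 = HIGH OR LOW = HIGH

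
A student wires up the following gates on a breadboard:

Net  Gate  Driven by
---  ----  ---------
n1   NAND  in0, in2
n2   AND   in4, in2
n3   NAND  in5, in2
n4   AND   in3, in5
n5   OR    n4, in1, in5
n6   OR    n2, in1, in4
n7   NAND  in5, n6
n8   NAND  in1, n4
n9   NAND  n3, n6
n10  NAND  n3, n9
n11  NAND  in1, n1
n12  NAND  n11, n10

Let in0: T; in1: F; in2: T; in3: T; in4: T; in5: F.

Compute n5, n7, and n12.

n5 = F  n7 = T  n12 = F

n1 = in0 NAND in2 = T NAND T = F
n2 = in4 AND in2 = T AND T = T
n3 = in5 NAND in2 = F NAND T = T
n4 = in3 AND in5 = T AND F = F
n5 = n4 OR in1 OR in5 = F OR F OR F = F
n6 = n2 OR in1 OR in4 = T OR F OR T = T
n7 = in5 NAND n6 = F NAND T = T
n9 = n3 NAND n6 = T NAND T = F
n10 = n3 NAND n9 = T NAND F = T
n11 = in1 NAND n1 = F NAND F = T
n12 = n11 NAND n10 = T NAND T = F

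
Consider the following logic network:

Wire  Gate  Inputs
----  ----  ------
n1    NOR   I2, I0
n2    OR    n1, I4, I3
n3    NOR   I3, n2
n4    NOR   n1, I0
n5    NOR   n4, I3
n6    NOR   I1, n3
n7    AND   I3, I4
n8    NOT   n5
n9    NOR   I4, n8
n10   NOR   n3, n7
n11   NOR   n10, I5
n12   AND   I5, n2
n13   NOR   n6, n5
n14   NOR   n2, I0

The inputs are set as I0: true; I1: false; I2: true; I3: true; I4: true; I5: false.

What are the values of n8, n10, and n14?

n8 = true  n10 = false  n14 = false

n1 = I2 NOR I0 = true NOR true = false
n2 = n1 OR I4 OR I3 = false OR true OR true = true
n3 = I3 NOR n2 = true NOR true = false
n4 = n1 NOR I0 = false NOR true = false
n5 = n4 NOR I3 = false NOR true = false
n7 = I3 AND I4 = true AND true = true
n8 = NOT n5 = NOT false = true
n10 = n3 NOR n7 = false NOR true = false
n14 = n2 NOR I0 = true NOR true = false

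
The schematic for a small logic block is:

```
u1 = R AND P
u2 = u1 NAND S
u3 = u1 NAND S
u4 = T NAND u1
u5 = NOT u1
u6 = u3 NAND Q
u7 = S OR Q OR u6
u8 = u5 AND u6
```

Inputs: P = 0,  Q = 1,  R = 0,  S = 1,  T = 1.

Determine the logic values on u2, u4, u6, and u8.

u2 = 1, u4 = 1, u6 = 0, u8 = 0

u1 = R AND P = 0 AND 0 = 0
u2 = u1 NAND S = 0 NAND 1 = 1
u3 = u1 NAND S = 0 NAND 1 = 1
u4 = T NAND u1 = 1 NAND 0 = 1
u5 = NOT u1 = NOT 0 = 1
u6 = u3 NAND Q = 1 NAND 1 = 0
u8 = u5 AND u6 = 1 AND 0 = 0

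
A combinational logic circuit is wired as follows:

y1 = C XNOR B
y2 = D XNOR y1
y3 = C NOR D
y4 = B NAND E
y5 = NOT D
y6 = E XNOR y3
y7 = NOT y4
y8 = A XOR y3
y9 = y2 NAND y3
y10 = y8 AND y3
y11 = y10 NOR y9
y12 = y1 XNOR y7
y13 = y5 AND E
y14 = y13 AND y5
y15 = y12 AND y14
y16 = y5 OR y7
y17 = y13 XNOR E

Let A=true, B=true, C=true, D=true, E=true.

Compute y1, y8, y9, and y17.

y1 = true; y8 = true; y9 = true; y17 = false

y1 = C XNOR B = true XNOR true = true
y2 = D XNOR y1 = true XNOR true = true
y3 = C NOR D = true NOR true = false
y5 = NOT D = NOT true = false
y8 = A XOR y3 = true XOR false = true
y9 = y2 NAND y3 = true NAND false = true
y13 = y5 AND E = false AND true = false
y17 = y13 XNOR E = false XNOR true = false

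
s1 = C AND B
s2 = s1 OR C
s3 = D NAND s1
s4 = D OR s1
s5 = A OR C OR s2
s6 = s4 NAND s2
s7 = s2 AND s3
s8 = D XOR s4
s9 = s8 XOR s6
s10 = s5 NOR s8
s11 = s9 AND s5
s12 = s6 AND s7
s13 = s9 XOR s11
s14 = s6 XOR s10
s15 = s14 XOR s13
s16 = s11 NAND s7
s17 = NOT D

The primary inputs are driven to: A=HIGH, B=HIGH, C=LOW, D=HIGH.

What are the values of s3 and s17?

s3 = HIGH, s17 = LOW

s1 = C AND B = LOW AND HIGH = LOW
s3 = D NAND s1 = HIGH NAND LOW = HIGH
s17 = NOT D = NOT HIGH = LOW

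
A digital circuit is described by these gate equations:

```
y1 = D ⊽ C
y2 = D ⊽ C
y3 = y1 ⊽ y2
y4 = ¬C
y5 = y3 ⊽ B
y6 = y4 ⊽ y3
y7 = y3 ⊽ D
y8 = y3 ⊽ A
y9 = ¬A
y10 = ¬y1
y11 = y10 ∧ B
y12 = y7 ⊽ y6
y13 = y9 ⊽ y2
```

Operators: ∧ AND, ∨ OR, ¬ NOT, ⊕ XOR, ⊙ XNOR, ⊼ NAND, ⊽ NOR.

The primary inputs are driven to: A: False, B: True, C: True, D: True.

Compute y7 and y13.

y1 = D NOR C = True NOR True = False
y2 = D NOR C = True NOR True = False
y3 = y1 NOR y2 = False NOR False = True
y7 = y3 NOR D = True NOR True = False
y9 = NOT A = NOT False = True
y13 = y9 NOR y2 = True NOR False = False

y7 = False, y13 = False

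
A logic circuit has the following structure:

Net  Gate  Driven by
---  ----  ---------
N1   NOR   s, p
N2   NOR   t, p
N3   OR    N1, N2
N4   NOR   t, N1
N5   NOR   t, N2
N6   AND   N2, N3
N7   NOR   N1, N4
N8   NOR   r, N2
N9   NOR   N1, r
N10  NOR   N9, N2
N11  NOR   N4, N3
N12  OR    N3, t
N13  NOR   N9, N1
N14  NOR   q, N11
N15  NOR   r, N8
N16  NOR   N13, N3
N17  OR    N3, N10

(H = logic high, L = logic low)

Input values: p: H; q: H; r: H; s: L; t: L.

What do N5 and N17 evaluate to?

N5 = H, N17 = H

N1 = s NOR p = L NOR H = L
N2 = t NOR p = L NOR H = L
N3 = N1 OR N2 = L OR L = L
N5 = t NOR N2 = L NOR L = H
N9 = N1 NOR r = L NOR H = L
N10 = N9 NOR N2 = L NOR L = H
N17 = N3 OR N10 = L OR H = H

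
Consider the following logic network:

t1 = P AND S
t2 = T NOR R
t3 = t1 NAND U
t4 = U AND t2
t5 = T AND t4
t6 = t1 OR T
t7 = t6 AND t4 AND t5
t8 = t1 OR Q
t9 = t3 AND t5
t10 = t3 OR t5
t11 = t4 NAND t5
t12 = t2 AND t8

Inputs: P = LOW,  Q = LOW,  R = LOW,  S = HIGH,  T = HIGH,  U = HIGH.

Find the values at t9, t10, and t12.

t1 = P AND S = LOW AND HIGH = LOW
t2 = T NOR R = HIGH NOR LOW = LOW
t3 = t1 NAND U = LOW NAND HIGH = HIGH
t4 = U AND t2 = HIGH AND LOW = LOW
t5 = T AND t4 = HIGH AND LOW = LOW
t8 = t1 OR Q = LOW OR LOW = LOW
t9 = t3 AND t5 = HIGH AND LOW = LOW
t10 = t3 OR t5 = HIGH OR LOW = HIGH
t12 = t2 AND t8 = LOW AND LOW = LOW

t9 = LOW, t10 = HIGH, t12 = LOW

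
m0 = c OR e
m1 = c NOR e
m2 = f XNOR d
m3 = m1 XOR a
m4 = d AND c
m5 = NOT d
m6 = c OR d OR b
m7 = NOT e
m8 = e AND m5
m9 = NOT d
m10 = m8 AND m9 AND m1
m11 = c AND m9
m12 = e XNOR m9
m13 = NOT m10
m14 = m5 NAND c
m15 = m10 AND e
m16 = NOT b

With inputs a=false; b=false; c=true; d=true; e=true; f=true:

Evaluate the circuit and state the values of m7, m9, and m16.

m7 = false, m9 = false, m16 = true

m7 = NOT e = NOT true = false
m9 = NOT d = NOT true = false
m16 = NOT b = NOT false = true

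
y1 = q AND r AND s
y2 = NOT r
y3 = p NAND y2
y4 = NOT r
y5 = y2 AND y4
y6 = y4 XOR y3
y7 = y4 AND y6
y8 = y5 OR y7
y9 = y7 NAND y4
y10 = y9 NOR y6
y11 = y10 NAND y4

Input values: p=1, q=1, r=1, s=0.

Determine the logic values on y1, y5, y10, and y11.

y1 = 0  y5 = 0  y10 = 0  y11 = 1

y1 = q AND r AND s = 1 AND 1 AND 0 = 0
y2 = NOT r = NOT 1 = 0
y3 = p NAND y2 = 1 NAND 0 = 1
y4 = NOT r = NOT 1 = 0
y5 = y2 AND y4 = 0 AND 0 = 0
y6 = y4 XOR y3 = 0 XOR 1 = 1
y7 = y4 AND y6 = 0 AND 1 = 0
y9 = y7 NAND y4 = 0 NAND 0 = 1
y10 = y9 NOR y6 = 1 NOR 1 = 0
y11 = y10 NAND y4 = 0 NAND 0 = 1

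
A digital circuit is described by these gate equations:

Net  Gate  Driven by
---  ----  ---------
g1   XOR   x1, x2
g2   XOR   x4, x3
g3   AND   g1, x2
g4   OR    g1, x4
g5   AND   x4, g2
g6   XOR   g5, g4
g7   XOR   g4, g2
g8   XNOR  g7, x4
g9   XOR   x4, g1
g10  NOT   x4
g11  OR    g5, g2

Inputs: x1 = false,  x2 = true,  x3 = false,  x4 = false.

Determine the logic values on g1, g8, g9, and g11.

g1 = x1 XOR x2 = false XOR true = true
g2 = x4 XOR x3 = false XOR false = false
g4 = g1 OR x4 = true OR false = true
g5 = x4 AND g2 = false AND false = false
g7 = g4 XOR g2 = true XOR false = true
g8 = g7 XNOR x4 = true XNOR false = false
g9 = x4 XOR g1 = false XOR true = true
g11 = g5 OR g2 = false OR false = false

g1 = true, g8 = false, g9 = true, g11 = false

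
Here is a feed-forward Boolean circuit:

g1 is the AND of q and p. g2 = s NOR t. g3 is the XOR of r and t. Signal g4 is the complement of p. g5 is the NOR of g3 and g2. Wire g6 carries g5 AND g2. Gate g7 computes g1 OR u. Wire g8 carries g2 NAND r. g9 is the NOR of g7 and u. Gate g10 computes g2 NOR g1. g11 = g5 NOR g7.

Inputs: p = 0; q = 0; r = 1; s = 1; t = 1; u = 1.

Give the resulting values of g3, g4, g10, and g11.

g3 = 0  g4 = 1  g10 = 1  g11 = 0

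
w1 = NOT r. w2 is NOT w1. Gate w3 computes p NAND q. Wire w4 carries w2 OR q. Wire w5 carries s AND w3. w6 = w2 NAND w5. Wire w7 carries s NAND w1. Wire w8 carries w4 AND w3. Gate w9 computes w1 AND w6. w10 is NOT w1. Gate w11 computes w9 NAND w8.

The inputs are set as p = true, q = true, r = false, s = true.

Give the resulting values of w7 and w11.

w1 = NOT r = NOT false = true
w2 = NOT w1 = NOT true = false
w3 = p NAND q = true NAND true = false
w4 = w2 OR q = false OR true = true
w5 = s AND w3 = true AND false = false
w6 = w2 NAND w5 = false NAND false = true
w7 = s NAND w1 = true NAND true = false
w8 = w4 AND w3 = true AND false = false
w9 = w1 AND w6 = true AND true = true
w11 = w9 NAND w8 = true NAND false = true

w7 = false  w11 = true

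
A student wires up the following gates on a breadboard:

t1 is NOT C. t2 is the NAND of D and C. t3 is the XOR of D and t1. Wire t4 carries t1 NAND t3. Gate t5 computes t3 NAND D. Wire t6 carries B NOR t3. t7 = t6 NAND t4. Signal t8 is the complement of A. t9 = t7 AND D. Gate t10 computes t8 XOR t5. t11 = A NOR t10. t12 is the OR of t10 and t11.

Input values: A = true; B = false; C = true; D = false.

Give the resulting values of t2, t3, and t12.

t2 = true, t3 = false, t12 = true

t1 = NOT C = NOT true = false
t2 = D NAND C = false NAND true = true
t3 = D XOR t1 = false XOR false = false
t5 = t3 NAND D = false NAND false = true
t8 = NOT A = NOT true = false
t10 = t8 XOR t5 = false XOR true = true
t11 = A NOR t10 = true NOR true = false
t12 = t10 OR t11 = true OR false = true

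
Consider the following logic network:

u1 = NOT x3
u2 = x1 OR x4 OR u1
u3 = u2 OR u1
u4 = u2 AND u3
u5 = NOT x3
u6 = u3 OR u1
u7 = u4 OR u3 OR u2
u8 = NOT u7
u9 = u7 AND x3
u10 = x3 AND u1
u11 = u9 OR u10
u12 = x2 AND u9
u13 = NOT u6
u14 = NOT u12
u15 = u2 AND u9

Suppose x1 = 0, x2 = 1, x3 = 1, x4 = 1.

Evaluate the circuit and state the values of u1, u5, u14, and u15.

u1 = NOT x3 = NOT 1 = 0
u2 = x1 OR x4 OR u1 = 0 OR 1 OR 0 = 1
u3 = u2 OR u1 = 1 OR 0 = 1
u4 = u2 AND u3 = 1 AND 1 = 1
u5 = NOT x3 = NOT 1 = 0
u7 = u4 OR u3 OR u2 = 1 OR 1 OR 1 = 1
u9 = u7 AND x3 = 1 AND 1 = 1
u12 = x2 AND u9 = 1 AND 1 = 1
u14 = NOT u12 = NOT 1 = 0
u15 = u2 AND u9 = 1 AND 1 = 1

u1 = 0; u5 = 0; u14 = 0; u15 = 1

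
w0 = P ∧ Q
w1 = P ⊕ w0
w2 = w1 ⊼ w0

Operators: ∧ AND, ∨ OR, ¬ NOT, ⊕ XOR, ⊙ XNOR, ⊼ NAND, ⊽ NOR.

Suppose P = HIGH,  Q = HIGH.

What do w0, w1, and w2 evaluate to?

w0 = HIGH, w1 = LOW, w2 = HIGH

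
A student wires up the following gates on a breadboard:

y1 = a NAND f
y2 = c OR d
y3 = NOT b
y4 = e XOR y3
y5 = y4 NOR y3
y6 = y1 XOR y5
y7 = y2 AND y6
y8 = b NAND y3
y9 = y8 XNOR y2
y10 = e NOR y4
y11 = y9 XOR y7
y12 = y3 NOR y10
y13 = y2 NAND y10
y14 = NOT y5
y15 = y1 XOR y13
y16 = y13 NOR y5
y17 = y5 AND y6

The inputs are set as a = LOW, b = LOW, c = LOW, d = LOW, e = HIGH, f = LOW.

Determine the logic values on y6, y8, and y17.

y1 = a NAND f = LOW NAND LOW = HIGH
y3 = NOT b = NOT LOW = HIGH
y4 = e XOR y3 = HIGH XOR HIGH = LOW
y5 = y4 NOR y3 = LOW NOR HIGH = LOW
y6 = y1 XOR y5 = HIGH XOR LOW = HIGH
y8 = b NAND y3 = LOW NAND HIGH = HIGH
y17 = y5 AND y6 = LOW AND HIGH = LOW

y6 = HIGH  y8 = HIGH  y17 = LOW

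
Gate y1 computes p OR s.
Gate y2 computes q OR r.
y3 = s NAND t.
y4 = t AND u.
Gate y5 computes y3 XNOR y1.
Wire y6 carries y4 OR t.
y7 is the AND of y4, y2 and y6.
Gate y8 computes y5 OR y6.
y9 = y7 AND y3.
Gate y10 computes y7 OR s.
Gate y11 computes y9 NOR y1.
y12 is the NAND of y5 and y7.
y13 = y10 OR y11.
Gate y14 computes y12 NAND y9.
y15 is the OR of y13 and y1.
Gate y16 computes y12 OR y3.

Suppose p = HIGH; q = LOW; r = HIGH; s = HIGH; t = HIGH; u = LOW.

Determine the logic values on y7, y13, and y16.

y7 = LOW  y13 = HIGH  y16 = HIGH

y1 = p OR s = HIGH OR HIGH = HIGH
y2 = q OR r = LOW OR HIGH = HIGH
y3 = s NAND t = HIGH NAND HIGH = LOW
y4 = t AND u = HIGH AND LOW = LOW
y5 = y3 XNOR y1 = LOW XNOR HIGH = LOW
y6 = y4 OR t = LOW OR HIGH = HIGH
y7 = y4 AND y2 AND y6 = LOW AND HIGH AND HIGH = LOW
y9 = y7 AND y3 = LOW AND LOW = LOW
y10 = y7 OR s = LOW OR HIGH = HIGH
y11 = y9 NOR y1 = LOW NOR HIGH = LOW
y12 = y5 NAND y7 = LOW NAND LOW = HIGH
y13 = y10 OR y11 = HIGH OR LOW = HIGH
y16 = y12 OR y3 = HIGH OR LOW = HIGH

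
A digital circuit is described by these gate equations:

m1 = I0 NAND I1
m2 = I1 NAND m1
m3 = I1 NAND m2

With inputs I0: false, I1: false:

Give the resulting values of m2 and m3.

m1 = I0 NAND I1 = false NAND false = true
m2 = I1 NAND m1 = false NAND true = true
m3 = I1 NAND m2 = false NAND true = true

m2 = true; m3 = true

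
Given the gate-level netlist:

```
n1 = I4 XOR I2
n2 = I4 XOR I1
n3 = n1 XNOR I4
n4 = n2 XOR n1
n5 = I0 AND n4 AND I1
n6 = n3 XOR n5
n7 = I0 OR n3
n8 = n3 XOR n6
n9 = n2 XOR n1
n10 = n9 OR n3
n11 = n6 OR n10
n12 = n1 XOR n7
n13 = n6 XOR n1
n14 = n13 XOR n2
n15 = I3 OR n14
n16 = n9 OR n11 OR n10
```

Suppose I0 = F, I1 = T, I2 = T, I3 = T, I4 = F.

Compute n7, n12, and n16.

n1 = I4 XOR I2 = F XOR T = T
n2 = I4 XOR I1 = F XOR T = T
n3 = n1 XNOR I4 = T XNOR F = F
n4 = n2 XOR n1 = T XOR T = F
n5 = I0 AND n4 AND I1 = F AND F AND T = F
n6 = n3 XOR n5 = F XOR F = F
n7 = I0 OR n3 = F OR F = F
n9 = n2 XOR n1 = T XOR T = F
n10 = n9 OR n3 = F OR F = F
n11 = n6 OR n10 = F OR F = F
n12 = n1 XOR n7 = T XOR F = T
n16 = n9 OR n11 OR n10 = F OR F OR F = F

n7 = F, n12 = T, n16 = F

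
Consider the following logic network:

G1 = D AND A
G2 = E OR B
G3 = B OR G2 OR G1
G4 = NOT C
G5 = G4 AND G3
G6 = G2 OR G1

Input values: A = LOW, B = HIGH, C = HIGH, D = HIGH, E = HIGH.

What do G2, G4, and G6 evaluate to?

G2 = HIGH, G4 = LOW, G6 = HIGH

G1 = D AND A = HIGH AND LOW = LOW
G2 = E OR B = HIGH OR HIGH = HIGH
G4 = NOT C = NOT HIGH = LOW
G6 = G2 OR G1 = HIGH OR LOW = HIGH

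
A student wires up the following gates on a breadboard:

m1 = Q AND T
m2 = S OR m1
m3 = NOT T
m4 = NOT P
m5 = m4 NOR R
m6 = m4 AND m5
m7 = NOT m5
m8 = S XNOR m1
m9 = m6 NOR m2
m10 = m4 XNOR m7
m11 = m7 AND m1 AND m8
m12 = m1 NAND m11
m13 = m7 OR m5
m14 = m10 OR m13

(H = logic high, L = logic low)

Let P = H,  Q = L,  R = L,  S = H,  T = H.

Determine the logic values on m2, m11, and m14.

m2 = H, m11 = L, m14 = H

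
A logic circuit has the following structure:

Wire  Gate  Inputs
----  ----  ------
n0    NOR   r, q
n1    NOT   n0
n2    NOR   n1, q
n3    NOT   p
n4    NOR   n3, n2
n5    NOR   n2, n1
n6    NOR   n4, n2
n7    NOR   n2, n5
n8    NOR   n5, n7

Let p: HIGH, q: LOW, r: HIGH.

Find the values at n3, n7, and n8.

n0 = r NOR q = HIGH NOR LOW = LOW
n1 = NOT n0 = NOT LOW = HIGH
n2 = n1 NOR q = HIGH NOR LOW = LOW
n3 = NOT p = NOT HIGH = LOW
n5 = n2 NOR n1 = LOW NOR HIGH = LOW
n7 = n2 NOR n5 = LOW NOR LOW = HIGH
n8 = n5 NOR n7 = LOW NOR HIGH = LOW

n3 = LOW  n7 = HIGH  n8 = LOW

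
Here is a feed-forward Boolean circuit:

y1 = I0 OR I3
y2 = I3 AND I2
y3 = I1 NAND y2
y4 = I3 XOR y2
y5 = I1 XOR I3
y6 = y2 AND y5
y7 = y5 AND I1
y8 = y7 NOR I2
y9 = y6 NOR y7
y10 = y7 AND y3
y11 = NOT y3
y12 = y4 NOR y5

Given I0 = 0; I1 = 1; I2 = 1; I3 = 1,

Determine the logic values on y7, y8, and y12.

y7 = 0; y8 = 0; y12 = 1

y2 = I3 AND I2 = 1 AND 1 = 1
y4 = I3 XOR y2 = 1 XOR 1 = 0
y5 = I1 XOR I3 = 1 XOR 1 = 0
y7 = y5 AND I1 = 0 AND 1 = 0
y8 = y7 NOR I2 = 0 NOR 1 = 0
y12 = y4 NOR y5 = 0 NOR 0 = 1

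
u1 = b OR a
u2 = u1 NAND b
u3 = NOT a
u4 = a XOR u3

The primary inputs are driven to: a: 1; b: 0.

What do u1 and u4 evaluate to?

u1 = b OR a = 0 OR 1 = 1
u3 = NOT a = NOT 1 = 0
u4 = a XOR u3 = 1 XOR 0 = 1

u1 = 1, u4 = 1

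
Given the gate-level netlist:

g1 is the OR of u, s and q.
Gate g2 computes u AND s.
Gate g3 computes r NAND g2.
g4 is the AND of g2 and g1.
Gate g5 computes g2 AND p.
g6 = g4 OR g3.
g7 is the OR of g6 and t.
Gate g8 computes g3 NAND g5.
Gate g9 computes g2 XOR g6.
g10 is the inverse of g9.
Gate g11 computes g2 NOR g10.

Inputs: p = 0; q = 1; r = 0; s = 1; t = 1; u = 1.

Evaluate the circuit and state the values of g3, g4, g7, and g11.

g1 = u OR s OR q = 1 OR 1 OR 1 = 1
g2 = u AND s = 1 AND 1 = 1
g3 = r NAND g2 = 0 NAND 1 = 1
g4 = g2 AND g1 = 1 AND 1 = 1
g6 = g4 OR g3 = 1 OR 1 = 1
g7 = g6 OR t = 1 OR 1 = 1
g9 = g2 XOR g6 = 1 XOR 1 = 0
g10 = NOT g9 = NOT 0 = 1
g11 = g2 NOR g10 = 1 NOR 1 = 0

g3 = 1, g4 = 1, g7 = 1, g11 = 0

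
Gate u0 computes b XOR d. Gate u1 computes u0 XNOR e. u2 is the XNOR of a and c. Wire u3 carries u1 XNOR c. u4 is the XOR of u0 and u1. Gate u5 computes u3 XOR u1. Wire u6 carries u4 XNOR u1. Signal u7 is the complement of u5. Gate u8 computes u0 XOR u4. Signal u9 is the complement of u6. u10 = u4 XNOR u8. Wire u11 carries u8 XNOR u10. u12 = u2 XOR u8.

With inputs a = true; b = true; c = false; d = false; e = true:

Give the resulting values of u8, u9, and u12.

u8 = true  u9 = true  u12 = true

u0 = b XOR d = true XOR false = true
u1 = u0 XNOR e = true XNOR true = true
u2 = a XNOR c = true XNOR false = false
u4 = u0 XOR u1 = true XOR true = false
u6 = u4 XNOR u1 = false XNOR true = false
u8 = u0 XOR u4 = true XOR false = true
u9 = NOT u6 = NOT false = true
u12 = u2 XOR u8 = false XOR true = true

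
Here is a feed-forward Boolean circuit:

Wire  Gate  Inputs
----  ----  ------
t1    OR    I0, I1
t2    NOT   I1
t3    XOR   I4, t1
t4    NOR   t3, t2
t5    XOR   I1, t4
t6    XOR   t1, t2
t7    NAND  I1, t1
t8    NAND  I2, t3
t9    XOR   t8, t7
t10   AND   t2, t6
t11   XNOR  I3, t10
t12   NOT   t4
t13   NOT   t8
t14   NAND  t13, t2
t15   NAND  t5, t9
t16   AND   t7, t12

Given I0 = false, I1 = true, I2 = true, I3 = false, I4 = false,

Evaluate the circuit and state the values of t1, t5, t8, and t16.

t1 = I0 OR I1 = false OR true = true
t2 = NOT I1 = NOT true = false
t3 = I4 XOR t1 = false XOR true = true
t4 = t3 NOR t2 = true NOR false = false
t5 = I1 XOR t4 = true XOR false = true
t7 = I1 NAND t1 = true NAND true = false
t8 = I2 NAND t3 = true NAND true = false
t12 = NOT t4 = NOT false = true
t16 = t7 AND t12 = false AND true = false

t1 = true, t5 = true, t8 = false, t16 = false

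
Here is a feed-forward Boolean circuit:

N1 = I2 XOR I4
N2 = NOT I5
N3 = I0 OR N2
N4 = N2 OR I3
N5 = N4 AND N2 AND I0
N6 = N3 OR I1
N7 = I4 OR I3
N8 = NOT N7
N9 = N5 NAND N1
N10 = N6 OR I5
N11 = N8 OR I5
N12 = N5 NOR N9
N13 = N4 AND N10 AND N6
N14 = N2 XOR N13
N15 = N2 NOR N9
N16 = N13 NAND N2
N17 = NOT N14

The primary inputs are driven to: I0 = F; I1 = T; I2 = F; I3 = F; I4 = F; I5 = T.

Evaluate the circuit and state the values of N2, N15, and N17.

N2 = F; N15 = F; N17 = T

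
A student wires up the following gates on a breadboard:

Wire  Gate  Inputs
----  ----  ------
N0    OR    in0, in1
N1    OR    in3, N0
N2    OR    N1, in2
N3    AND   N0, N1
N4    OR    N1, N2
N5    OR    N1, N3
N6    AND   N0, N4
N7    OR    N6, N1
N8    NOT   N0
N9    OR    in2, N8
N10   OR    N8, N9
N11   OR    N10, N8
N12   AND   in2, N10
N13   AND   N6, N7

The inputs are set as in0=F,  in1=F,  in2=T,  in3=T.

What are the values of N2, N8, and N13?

N2 = T, N8 = T, N13 = F

N0 = in0 OR in1 = F OR F = F
N1 = in3 OR N0 = T OR F = T
N2 = N1 OR in2 = T OR T = T
N4 = N1 OR N2 = T OR T = T
N6 = N0 AND N4 = F AND T = F
N7 = N6 OR N1 = F OR T = T
N8 = NOT N0 = NOT F = T
N13 = N6 AND N7 = F AND T = F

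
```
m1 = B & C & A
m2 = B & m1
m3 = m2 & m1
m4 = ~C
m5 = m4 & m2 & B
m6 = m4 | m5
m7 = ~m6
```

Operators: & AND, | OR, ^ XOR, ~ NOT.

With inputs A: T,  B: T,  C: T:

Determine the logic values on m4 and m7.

m1 = B AND C AND A = T AND T AND T = T
m2 = B AND m1 = T AND T = T
m4 = NOT C = NOT T = F
m5 = m4 AND m2 AND B = F AND T AND T = F
m6 = m4 OR m5 = F OR F = F
m7 = NOT m6 = NOT F = T

m4 = F  m7 = T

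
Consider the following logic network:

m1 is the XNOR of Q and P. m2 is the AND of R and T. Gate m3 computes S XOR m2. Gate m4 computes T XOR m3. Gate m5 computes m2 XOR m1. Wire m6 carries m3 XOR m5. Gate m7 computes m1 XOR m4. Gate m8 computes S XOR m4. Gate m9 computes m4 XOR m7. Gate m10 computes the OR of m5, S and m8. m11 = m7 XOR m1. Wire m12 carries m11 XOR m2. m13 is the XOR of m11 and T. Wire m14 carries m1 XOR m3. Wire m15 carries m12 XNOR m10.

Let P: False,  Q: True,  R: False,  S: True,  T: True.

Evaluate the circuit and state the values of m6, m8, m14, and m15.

m1 = Q XNOR P = True XNOR False = False
m2 = R AND T = False AND True = False
m3 = S XOR m2 = True XOR False = True
m4 = T XOR m3 = True XOR True = False
m5 = m2 XOR m1 = False XOR False = False
m6 = m3 XOR m5 = True XOR False = True
m7 = m1 XOR m4 = False XOR False = False
m8 = S XOR m4 = True XOR False = True
m10 = m5 OR S OR m8 = False OR True OR True = True
m11 = m7 XOR m1 = False XOR False = False
m12 = m11 XOR m2 = False XOR False = False
m14 = m1 XOR m3 = False XOR True = True
m15 = m12 XNOR m10 = False XNOR True = False

m6 = True, m8 = True, m14 = True, m15 = False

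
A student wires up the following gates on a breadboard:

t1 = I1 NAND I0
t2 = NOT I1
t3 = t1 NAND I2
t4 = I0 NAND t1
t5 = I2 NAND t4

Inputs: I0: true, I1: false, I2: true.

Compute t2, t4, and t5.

t2 = true, t4 = false, t5 = true

t1 = I1 NAND I0 = false NAND true = true
t2 = NOT I1 = NOT false = true
t4 = I0 NAND t1 = true NAND true = false
t5 = I2 NAND t4 = true NAND false = true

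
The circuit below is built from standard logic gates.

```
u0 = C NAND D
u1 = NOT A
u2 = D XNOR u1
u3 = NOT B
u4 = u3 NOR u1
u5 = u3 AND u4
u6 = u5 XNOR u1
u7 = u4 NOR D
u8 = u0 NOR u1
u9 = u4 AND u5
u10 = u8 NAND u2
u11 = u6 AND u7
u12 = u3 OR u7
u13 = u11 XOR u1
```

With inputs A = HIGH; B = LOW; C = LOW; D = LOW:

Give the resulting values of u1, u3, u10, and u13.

u1 = LOW, u3 = HIGH, u10 = HIGH, u13 = HIGH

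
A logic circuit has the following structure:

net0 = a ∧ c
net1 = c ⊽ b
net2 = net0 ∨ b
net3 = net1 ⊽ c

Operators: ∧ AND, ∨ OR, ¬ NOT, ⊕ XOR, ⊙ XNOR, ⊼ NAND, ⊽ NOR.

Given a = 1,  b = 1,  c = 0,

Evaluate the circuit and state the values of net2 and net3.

net0 = a AND c = 1 AND 0 = 0
net1 = c NOR b = 0 NOR 1 = 0
net2 = net0 OR b = 0 OR 1 = 1
net3 = net1 NOR c = 0 NOR 0 = 1

net2 = 1, net3 = 1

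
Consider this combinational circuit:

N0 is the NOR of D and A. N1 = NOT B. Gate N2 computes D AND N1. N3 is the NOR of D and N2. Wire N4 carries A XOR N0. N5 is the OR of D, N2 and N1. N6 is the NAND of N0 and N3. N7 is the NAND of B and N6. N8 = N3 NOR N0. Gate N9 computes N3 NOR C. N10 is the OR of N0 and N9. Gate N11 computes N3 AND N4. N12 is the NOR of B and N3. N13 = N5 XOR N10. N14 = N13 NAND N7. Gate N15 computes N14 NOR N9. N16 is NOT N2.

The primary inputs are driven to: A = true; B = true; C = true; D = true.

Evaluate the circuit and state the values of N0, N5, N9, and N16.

N0 = false; N5 = true; N9 = false; N16 = true

N0 = D NOR A = true NOR true = false
N1 = NOT B = NOT true = false
N2 = D AND N1 = true AND false = false
N3 = D NOR N2 = true NOR false = false
N5 = D OR N2 OR N1 = true OR false OR false = true
N9 = N3 NOR C = false NOR true = false
N16 = NOT N2 = NOT false = true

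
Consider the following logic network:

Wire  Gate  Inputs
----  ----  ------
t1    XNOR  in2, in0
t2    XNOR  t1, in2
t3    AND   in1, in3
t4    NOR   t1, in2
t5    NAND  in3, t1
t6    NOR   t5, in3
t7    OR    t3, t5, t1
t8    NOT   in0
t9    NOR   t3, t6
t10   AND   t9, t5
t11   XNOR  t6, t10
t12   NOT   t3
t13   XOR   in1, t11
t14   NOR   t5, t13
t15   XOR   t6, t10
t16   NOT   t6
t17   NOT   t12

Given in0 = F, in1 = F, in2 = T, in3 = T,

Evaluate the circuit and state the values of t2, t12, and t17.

t1 = in2 XNOR in0 = T XNOR F = F
t2 = t1 XNOR in2 = F XNOR T = F
t3 = in1 AND in3 = F AND T = F
t12 = NOT t3 = NOT F = T
t17 = NOT t12 = NOT T = F

t2 = F, t12 = T, t17 = F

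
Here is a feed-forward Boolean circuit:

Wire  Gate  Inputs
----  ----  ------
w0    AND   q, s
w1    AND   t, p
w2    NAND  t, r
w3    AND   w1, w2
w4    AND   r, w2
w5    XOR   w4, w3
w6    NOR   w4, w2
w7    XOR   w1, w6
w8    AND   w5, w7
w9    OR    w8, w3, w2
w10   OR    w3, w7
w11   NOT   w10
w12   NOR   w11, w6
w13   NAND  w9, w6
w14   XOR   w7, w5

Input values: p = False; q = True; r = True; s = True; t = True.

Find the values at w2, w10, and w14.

w2 = False  w10 = True  w14 = True

w1 = t AND p = True AND False = False
w2 = t NAND r = True NAND True = False
w3 = w1 AND w2 = False AND False = False
w4 = r AND w2 = True AND False = False
w5 = w4 XOR w3 = False XOR False = False
w6 = w4 NOR w2 = False NOR False = True
w7 = w1 XOR w6 = False XOR True = True
w10 = w3 OR w7 = False OR True = True
w14 = w7 XOR w5 = True XOR False = True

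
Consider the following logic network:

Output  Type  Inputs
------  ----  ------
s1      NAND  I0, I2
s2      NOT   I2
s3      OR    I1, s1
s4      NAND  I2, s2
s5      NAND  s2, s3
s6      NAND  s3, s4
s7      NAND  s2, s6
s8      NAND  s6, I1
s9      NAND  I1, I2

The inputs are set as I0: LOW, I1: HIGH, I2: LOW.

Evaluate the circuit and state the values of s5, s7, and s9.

s5 = LOW; s7 = HIGH; s9 = HIGH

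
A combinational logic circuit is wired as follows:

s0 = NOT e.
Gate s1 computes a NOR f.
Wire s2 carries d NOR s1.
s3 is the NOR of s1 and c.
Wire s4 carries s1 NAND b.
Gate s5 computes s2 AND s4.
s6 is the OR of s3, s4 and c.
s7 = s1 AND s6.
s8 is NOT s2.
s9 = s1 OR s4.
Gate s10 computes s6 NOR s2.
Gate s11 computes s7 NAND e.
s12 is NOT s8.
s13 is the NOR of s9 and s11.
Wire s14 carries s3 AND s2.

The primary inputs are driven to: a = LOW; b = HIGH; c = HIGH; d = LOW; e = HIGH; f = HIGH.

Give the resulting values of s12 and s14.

s12 = HIGH, s14 = LOW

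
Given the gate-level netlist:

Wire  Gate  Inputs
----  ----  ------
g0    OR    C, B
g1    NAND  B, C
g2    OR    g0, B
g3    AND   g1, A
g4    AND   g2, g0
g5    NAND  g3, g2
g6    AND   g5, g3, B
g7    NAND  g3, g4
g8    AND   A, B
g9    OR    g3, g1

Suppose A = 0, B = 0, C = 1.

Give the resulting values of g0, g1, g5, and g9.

g0 = 1  g1 = 1  g5 = 1  g9 = 1

g0 = C OR B = 1 OR 0 = 1
g1 = B NAND C = 0 NAND 1 = 1
g2 = g0 OR B = 1 OR 0 = 1
g3 = g1 AND A = 1 AND 0 = 0
g5 = g3 NAND g2 = 0 NAND 1 = 1
g9 = g3 OR g1 = 0 OR 1 = 1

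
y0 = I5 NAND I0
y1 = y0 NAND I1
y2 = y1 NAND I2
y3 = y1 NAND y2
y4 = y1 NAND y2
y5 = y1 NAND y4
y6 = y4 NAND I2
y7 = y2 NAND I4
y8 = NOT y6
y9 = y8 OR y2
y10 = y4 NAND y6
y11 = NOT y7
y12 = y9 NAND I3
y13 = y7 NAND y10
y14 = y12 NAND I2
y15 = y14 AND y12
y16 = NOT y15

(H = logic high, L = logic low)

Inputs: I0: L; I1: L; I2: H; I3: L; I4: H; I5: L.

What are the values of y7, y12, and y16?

y7 = H, y12 = H, y16 = H

y0 = I5 NAND I0 = L NAND L = H
y1 = y0 NAND I1 = H NAND L = H
y2 = y1 NAND I2 = H NAND H = L
y4 = y1 NAND y2 = H NAND L = H
y6 = y4 NAND I2 = H NAND H = L
y7 = y2 NAND I4 = L NAND H = H
y8 = NOT y6 = NOT L = H
y9 = y8 OR y2 = H OR L = H
y12 = y9 NAND I3 = H NAND L = H
y14 = y12 NAND I2 = H NAND H = L
y15 = y14 AND y12 = L AND H = L
y16 = NOT y15 = NOT L = H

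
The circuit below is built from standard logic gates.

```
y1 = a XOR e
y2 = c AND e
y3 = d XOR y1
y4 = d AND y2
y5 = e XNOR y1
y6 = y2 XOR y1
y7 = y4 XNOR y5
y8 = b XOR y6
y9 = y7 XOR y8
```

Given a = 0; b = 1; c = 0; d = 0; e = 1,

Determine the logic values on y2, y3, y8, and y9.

y2 = 0, y3 = 1, y8 = 0, y9 = 0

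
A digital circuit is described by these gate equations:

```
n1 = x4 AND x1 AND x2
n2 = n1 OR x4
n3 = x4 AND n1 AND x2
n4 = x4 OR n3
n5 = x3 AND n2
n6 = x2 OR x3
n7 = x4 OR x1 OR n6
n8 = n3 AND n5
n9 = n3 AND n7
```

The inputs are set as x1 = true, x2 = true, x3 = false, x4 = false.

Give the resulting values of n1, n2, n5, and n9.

n1 = false; n2 = false; n5 = false; n9 = false

n1 = x4 AND x1 AND x2 = false AND true AND true = false
n2 = n1 OR x4 = false OR false = false
n3 = x4 AND n1 AND x2 = false AND false AND true = false
n5 = x3 AND n2 = false AND false = false
n6 = x2 OR x3 = true OR false = true
n7 = x4 OR x1 OR n6 = false OR true OR true = true
n9 = n3 AND n7 = false AND true = false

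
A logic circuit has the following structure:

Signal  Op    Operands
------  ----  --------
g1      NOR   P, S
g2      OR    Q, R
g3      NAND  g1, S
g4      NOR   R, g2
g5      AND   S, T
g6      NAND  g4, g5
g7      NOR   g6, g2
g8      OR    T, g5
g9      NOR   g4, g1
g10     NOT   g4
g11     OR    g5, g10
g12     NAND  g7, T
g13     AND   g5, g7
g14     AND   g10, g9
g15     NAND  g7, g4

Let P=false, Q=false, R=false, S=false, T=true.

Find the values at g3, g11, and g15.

g1 = P NOR S = false NOR false = true
g2 = Q OR R = false OR false = false
g3 = g1 NAND S = true NAND false = true
g4 = R NOR g2 = false NOR false = true
g5 = S AND T = false AND true = false
g6 = g4 NAND g5 = true NAND false = true
g7 = g6 NOR g2 = true NOR false = false
g10 = NOT g4 = NOT true = false
g11 = g5 OR g10 = false OR false = false
g15 = g7 NAND g4 = false NAND true = true

g3 = true, g11 = false, g15 = true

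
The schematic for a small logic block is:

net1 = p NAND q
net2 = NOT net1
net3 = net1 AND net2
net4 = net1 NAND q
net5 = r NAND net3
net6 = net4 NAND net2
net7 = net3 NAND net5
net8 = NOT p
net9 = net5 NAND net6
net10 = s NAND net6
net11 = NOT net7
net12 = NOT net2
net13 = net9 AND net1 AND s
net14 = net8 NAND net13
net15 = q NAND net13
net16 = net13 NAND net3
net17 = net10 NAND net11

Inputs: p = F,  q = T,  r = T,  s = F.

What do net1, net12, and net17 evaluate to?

net1 = T, net12 = T, net17 = T

net1 = p NAND q = F NAND T = T
net2 = NOT net1 = NOT T = F
net3 = net1 AND net2 = T AND F = F
net4 = net1 NAND q = T NAND T = F
net5 = r NAND net3 = T NAND F = T
net6 = net4 NAND net2 = F NAND F = T
net7 = net3 NAND net5 = F NAND T = T
net10 = s NAND net6 = F NAND T = T
net11 = NOT net7 = NOT T = F
net12 = NOT net2 = NOT F = T
net17 = net10 NAND net11 = T NAND F = T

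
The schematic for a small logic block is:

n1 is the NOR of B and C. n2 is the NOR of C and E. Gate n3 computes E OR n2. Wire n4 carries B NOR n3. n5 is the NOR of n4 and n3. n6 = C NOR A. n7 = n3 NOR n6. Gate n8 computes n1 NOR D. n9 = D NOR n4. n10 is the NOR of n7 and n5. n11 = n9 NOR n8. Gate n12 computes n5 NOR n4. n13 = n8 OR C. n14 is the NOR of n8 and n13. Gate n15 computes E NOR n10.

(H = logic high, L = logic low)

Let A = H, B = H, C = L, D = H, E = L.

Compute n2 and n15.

n2 = C NOR E = L NOR L = H
n3 = E OR n2 = L OR H = H
n4 = B NOR n3 = H NOR H = L
n5 = n4 NOR n3 = L NOR H = L
n6 = C NOR A = L NOR H = L
n7 = n3 NOR n6 = H NOR L = L
n10 = n7 NOR n5 = L NOR L = H
n15 = E NOR n10 = L NOR H = L

n2 = H, n15 = L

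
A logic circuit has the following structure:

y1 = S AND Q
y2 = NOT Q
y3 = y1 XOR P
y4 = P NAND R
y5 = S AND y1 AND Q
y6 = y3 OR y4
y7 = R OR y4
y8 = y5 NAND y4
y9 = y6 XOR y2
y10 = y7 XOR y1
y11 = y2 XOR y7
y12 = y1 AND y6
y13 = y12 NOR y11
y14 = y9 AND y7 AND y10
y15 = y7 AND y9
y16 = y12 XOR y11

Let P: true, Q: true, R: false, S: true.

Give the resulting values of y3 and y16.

y1 = S AND Q = true AND true = true
y2 = NOT Q = NOT true = false
y3 = y1 XOR P = true XOR true = false
y4 = P NAND R = true NAND false = true
y6 = y3 OR y4 = false OR true = true
y7 = R OR y4 = false OR true = true
y11 = y2 XOR y7 = false XOR true = true
y12 = y1 AND y6 = true AND true = true
y16 = y12 XOR y11 = true XOR true = false

y3 = false, y16 = false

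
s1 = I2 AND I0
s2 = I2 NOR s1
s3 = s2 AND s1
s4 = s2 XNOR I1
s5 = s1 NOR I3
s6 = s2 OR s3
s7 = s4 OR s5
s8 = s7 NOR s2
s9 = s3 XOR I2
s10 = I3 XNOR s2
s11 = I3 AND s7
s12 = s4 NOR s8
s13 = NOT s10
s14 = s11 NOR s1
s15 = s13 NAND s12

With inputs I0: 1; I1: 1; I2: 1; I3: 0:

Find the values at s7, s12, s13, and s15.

s1 = I2 AND I0 = 1 AND 1 = 1
s2 = I2 NOR s1 = 1 NOR 1 = 0
s4 = s2 XNOR I1 = 0 XNOR 1 = 0
s5 = s1 NOR I3 = 1 NOR 0 = 0
s7 = s4 OR s5 = 0 OR 0 = 0
s8 = s7 NOR s2 = 0 NOR 0 = 1
s10 = I3 XNOR s2 = 0 XNOR 0 = 1
s12 = s4 NOR s8 = 0 NOR 1 = 0
s13 = NOT s10 = NOT 1 = 0
s15 = s13 NAND s12 = 0 NAND 0 = 1

s7 = 0  s12 = 0  s13 = 0  s15 = 1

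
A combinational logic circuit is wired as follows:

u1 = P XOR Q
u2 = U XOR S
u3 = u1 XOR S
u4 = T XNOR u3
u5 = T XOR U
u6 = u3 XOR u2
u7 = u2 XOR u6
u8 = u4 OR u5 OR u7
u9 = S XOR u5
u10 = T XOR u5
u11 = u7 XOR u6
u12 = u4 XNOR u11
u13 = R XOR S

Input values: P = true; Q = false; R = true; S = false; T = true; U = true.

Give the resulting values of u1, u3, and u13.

u1 = true  u3 = true  u13 = true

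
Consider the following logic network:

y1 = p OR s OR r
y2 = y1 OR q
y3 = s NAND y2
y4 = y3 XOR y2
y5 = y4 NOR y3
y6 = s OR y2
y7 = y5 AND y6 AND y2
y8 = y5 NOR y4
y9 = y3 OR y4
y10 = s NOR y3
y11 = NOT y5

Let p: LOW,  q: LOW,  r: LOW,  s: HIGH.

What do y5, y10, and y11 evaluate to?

y1 = p OR s OR r = LOW OR HIGH OR LOW = HIGH
y2 = y1 OR q = HIGH OR LOW = HIGH
y3 = s NAND y2 = HIGH NAND HIGH = LOW
y4 = y3 XOR y2 = LOW XOR HIGH = HIGH
y5 = y4 NOR y3 = HIGH NOR LOW = LOW
y10 = s NOR y3 = HIGH NOR LOW = LOW
y11 = NOT y5 = NOT LOW = HIGH

y5 = LOW  y10 = LOW  y11 = HIGH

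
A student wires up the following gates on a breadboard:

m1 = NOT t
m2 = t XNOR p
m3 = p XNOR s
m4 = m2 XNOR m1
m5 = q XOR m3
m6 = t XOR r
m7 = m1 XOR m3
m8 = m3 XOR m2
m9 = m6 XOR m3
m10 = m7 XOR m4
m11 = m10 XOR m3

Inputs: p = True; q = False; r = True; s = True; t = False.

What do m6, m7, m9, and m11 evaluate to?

m6 = True  m7 = False  m9 = False  m11 = True

m1 = NOT t = NOT False = True
m2 = t XNOR p = False XNOR True = False
m3 = p XNOR s = True XNOR True = True
m4 = m2 XNOR m1 = False XNOR True = False
m6 = t XOR r = False XOR True = True
m7 = m1 XOR m3 = True XOR True = False
m9 = m6 XOR m3 = True XOR True = False
m10 = m7 XOR m4 = False XOR False = False
m11 = m10 XOR m3 = False XOR True = True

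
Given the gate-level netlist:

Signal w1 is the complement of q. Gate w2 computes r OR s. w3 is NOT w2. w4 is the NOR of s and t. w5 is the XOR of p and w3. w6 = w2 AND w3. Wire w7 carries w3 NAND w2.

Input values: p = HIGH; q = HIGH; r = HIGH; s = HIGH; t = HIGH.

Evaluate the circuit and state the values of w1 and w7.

w1 = LOW, w7 = HIGH

w1 = NOT q = NOT HIGH = LOW
w2 = r OR s = HIGH OR HIGH = HIGH
w3 = NOT w2 = NOT HIGH = LOW
w7 = w3 NAND w2 = LOW NAND HIGH = HIGH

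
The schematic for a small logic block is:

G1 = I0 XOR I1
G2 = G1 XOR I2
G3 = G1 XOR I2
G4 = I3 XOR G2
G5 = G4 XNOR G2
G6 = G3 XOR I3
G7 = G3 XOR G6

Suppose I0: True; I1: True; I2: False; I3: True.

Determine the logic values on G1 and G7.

G1 = I0 XOR I1 = True XOR True = False
G3 = G1 XOR I2 = False XOR False = False
G6 = G3 XOR I3 = False XOR True = True
G7 = G3 XOR G6 = False XOR True = True

G1 = False, G7 = True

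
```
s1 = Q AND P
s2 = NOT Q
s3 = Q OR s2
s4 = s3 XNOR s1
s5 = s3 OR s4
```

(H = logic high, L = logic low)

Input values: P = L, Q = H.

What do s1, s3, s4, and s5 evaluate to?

s1 = L, s3 = H, s4 = L, s5 = H

s1 = Q AND P = H AND L = L
s2 = NOT Q = NOT H = L
s3 = Q OR s2 = H OR L = H
s4 = s3 XNOR s1 = H XNOR L = L
s5 = s3 OR s4 = H OR L = H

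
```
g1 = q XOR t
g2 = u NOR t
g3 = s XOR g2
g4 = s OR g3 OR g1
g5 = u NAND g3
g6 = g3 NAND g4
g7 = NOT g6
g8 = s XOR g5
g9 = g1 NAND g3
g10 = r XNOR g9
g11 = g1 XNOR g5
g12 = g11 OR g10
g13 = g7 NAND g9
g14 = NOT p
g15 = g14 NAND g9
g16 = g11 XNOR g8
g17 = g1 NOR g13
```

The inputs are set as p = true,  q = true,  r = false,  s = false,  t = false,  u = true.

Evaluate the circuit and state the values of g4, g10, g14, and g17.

g4 = true, g10 = false, g14 = false, g17 = false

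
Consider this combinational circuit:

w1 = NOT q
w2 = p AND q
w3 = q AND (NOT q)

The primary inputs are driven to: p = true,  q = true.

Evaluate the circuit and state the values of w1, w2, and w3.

w1 = NOT true = false
w2 = true AND true = true
w3 = true AND (NOT true) = false

w1 = false, w2 = true, w3 = false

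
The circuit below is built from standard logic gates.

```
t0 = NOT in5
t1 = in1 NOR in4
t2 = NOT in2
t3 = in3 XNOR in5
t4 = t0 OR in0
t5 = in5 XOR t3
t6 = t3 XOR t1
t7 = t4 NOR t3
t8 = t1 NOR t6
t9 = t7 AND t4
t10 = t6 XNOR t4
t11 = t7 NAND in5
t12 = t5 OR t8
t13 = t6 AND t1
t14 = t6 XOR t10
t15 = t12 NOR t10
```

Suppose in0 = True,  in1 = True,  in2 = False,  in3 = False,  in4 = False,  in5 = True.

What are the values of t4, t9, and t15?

t4 = True, t9 = False, t15 = False

t0 = NOT in5 = NOT True = False
t1 = in1 NOR in4 = True NOR False = False
t3 = in3 XNOR in5 = False XNOR True = False
t4 = t0 OR in0 = False OR True = True
t5 = in5 XOR t3 = True XOR False = True
t6 = t3 XOR t1 = False XOR False = False
t7 = t4 NOR t3 = True NOR False = False
t8 = t1 NOR t6 = False NOR False = True
t9 = t7 AND t4 = False AND True = False
t10 = t6 XNOR t4 = False XNOR True = False
t12 = t5 OR t8 = True OR True = True
t15 = t12 NOR t10 = True NOR False = False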